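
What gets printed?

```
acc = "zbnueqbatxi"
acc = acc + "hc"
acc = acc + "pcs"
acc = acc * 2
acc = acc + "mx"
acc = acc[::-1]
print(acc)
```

xmscpchixtabqeunbzscpchixtabqeunbz

+ 'hc' → 'zbnueqbatxihc'
+ 'pcs' → 'zbnueqbatxihcpcs'
repeat ×2 → 'zbnueqbatxihcpcszbnueqbatxihcpcs'
+ 'mx' → 'zbnueqbatxihcpcszbnueqbatxihcpcsmx'
reverse → 'xmscpchixtabqeunbzscpchixtabqeunbz'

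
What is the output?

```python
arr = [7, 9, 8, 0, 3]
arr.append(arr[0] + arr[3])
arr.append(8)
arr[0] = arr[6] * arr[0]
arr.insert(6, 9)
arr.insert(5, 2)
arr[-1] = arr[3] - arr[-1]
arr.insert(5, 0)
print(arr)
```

append arr[0]+arr[3] = 7+0 = 7 → [7, 9, 8, 0, 3, 7]
append 8 → [7, 9, 8, 0, 3, 7, 8]
arr[0] = arr[6]*arr[0] = 8*7 = 56 → [56, 9, 8, 0, 3, 7, 8]
insert 9 at 6 → [56, 9, 8, 0, 3, 7, 9, 8]
insert 2 at 5 → [56, 9, 8, 0, 3, 2, 7, 9, 8]
arr[-1] = arr[3]-arr[-1] = 0-8 = -8 → [56, 9, 8, 0, 3, 2, 7, 9, -8]
insert 0 at 5 → [56, 9, 8, 0, 3, 0, 2, 7, 9, -8]

[56, 9, 8, 0, 3, 0, 2, 7, 9, -8]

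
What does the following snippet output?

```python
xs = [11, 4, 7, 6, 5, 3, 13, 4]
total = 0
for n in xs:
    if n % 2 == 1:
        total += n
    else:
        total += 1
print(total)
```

n=11: odd, total = 0+11 = 11
n=4: not odd, total = 11+1 = 12
n=7: odd, total = 12+7 = 19
n=6: not odd, total = 19+1 = 20
n=5: odd, total = 20+5 = 25
n=3: odd, total = 25+3 = 28
n=13: odd, total = 28+13 = 41
n=4: not odd, total = 41+1 = 42

42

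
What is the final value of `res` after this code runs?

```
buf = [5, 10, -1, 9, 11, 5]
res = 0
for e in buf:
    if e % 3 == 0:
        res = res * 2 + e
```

9

e=5: not %3==0
e=10: not %3==0
e=-1: not %3==0
e=9: %3==0, res = 0*2+9 = 9
e=11: not %3==0
e=5: not %3==0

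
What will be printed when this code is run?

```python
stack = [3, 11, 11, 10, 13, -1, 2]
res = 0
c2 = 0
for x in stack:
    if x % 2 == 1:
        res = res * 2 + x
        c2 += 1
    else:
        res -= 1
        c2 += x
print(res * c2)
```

3400

x=3: odd, res = 0*2+3 = 3; c2=1
x=11: odd, res = 3*2+11 = 17; c2=2
x=11: odd, res = 17*2+11 = 45; c2=3
x=10: not odd, res = 45-1 = 44; c2=13
x=13: odd, res = 44*2+13 = 101; c2=14
x=-1: odd, res = 101*2+(-1) = 201; c2=15
x=2: not odd, res = 201-1 = 200; c2=17
res*c2 = 200*17 = 3400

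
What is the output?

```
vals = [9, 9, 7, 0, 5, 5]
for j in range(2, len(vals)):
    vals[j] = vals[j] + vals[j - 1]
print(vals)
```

[9, 9, 16, 16, 21, 26]

j=2: vals[2] = 7+9 = 16 → [9, 9, 16, 0, 5, 5]
j=3: vals[3] = 0+16 = 16 → [9, 9, 16, 16, 5, 5]
j=4: vals[4] = 5+16 = 21 → [9, 9, 16, 16, 21, 5]
j=5: vals[5] = 5+21 = 26 → [9, 9, 16, 16, 21, 26]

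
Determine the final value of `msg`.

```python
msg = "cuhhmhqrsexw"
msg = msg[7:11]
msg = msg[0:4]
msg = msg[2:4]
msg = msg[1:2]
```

slice [7:11] → 'rsex'
slice [0:4] → 'rsex'
slice [2:4] → 'ex'
slice [1:2] → 'x'

'x'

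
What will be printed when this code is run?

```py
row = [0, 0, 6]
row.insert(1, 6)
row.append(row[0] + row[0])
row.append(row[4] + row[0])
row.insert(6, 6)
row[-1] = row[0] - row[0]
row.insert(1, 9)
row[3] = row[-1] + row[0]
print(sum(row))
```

21

insert 6 at 1 → [0, 6, 0, 6]
append row[0]+row[0] = 0+0 = 0 → [0, 6, 0, 6, 0]
append row[4]+row[0] = 0+0 = 0 → [0, 6, 0, 6, 0, 0]
insert 6 at 6 → [0, 6, 0, 6, 0, 0, 6]
row[-1] = row[0]-row[0] = 0-0 = 0 → [0, 6, 0, 6, 0, 0, 0]
insert 9 at 1 → [0, 9, 6, 0, 6, 0, 0, 0]
row[3] = row[-1]+row[0] = 0+0 = 0 → [0, 9, 6, 0, 6, 0, 0, 0]
sum = 21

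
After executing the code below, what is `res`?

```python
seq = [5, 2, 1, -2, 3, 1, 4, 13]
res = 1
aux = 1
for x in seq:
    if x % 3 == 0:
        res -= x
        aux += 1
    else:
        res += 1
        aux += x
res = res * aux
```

130

x=5: not %3==0, res = 1+1 = 2; aux=6
x=2: not %3==0, res = 2+1 = 3; aux=8
x=1: not %3==0, res = 3+1 = 4; aux=9
x=-2: not %3==0, res = 4+1 = 5; aux=7
x=3: %3==0, res = 5-3 = 2; aux=8
x=1: not %3==0, res = 2+1 = 3; aux=9
x=4: not %3==0, res = 3+1 = 4; aux=13
x=13: not %3==0, res = 4+1 = 5; aux=26
res*aux = 5*26 = 130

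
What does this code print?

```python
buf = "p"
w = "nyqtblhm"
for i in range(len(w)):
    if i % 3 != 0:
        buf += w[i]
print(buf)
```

i=0: skip
i=1: add 'y' → 'py'
i=2: add 'q' → 'pyq'
i=3: skip
i=4: add 'b' → 'pyqb'
i=5: add 'l' → 'pyqbl'
i=6: skip
i=7: add 'm' → 'pyqblm'

pyqblm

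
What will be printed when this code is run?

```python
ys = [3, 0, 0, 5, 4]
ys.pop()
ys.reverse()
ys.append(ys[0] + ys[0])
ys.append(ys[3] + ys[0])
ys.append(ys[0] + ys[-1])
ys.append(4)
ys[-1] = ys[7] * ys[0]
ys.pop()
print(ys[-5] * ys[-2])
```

pop() removes 4 → [3, 0, 0, 5]
reverse → [5, 0, 0, 3]
append ys[0]+ys[0] = 5+5 = 10 → [5, 0, 0, 3, 10]
append ys[3]+ys[0] = 3+5 = 8 → [5, 0, 0, 3, 10, 8]
append ys[0]+ys[-1] = 5+8 = 13 → [5, 0, 0, 3, 10, 8, 13]
append 4 → [5, 0, 0, 3, 10, 8, 13, 4]
ys[-1] = ys[7]*ys[0] = 4*5 = 20 → [5, 0, 0, 3, 10, 8, 13, 20]
pop() removes 20 → [5, 0, 0, 3, 10, 8, 13]
ys[-5]*ys[-2] = 0*8 = 0

0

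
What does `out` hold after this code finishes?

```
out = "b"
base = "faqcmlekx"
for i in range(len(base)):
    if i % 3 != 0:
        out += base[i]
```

'baqmlkx'

i=0: skip
i=1: add 'a' → 'ba'
i=2: add 'q' → 'baq'
i=3: skip
i=4: add 'm' → 'baqm'
i=5: add 'l' → 'baqml'
i=6: skip
i=7: add 'k' → 'baqmlk'
i=8: add 'x' → 'baqmlkx'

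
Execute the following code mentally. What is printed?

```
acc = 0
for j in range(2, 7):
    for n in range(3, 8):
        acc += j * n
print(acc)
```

j=2,n=3: acc = 0+6 = 6
j=2,n=4: acc = 6+8 = 14
j=2,n=5: acc = 14+10 = 24
j=2,n=6: acc = 24+12 = 36
j=2,n=7: acc = 36+14 = 50
j=3,n=3: acc = 50+9 = 59
j=3,n=4: acc = 59+12 = 71
j=3,n=5: acc = 71+15 = 86
j=3,n=6: acc = 86+18 = 104
j=3,n=7: acc = 104+21 = 125
j=4,n=3: acc = 125+12 = 137
j=4,n=4: acc = 137+16 = 153
j=4,n=5: acc = 153+20 = 173
j=4,n=6: acc = 173+24 = 197
j=4,n=7: acc = 197+28 = 225
j=5,n=3: acc = 225+15 = 240
j=5,n=4: acc = 240+20 = 260
j=5,n=5: acc = 260+25 = 285
j=5,n=6: acc = 285+30 = 315
j=5,n=7: acc = 315+35 = 350
j=6,n=3: acc = 350+18 = 368
j=6,n=4: acc = 368+24 = 392
j=6,n=5: acc = 392+30 = 422
j=6,n=6: acc = 422+36 = 458
j=6,n=7: acc = 458+42 = 500

500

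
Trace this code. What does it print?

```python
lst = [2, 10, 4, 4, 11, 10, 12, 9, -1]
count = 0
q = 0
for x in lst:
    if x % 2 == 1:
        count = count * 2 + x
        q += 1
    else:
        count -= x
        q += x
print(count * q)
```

-8415

x=2: not odd, count = 0-2 = -2; q=2
x=10: not odd, count = (-2)-10 = -12; q=12
x=4: not odd, count = (-12)-4 = -16; q=16
x=4: not odd, count = (-16)-4 = -20; q=20
x=11: odd, count = (-20)*2+11 = -29; q=21
x=10: not odd, count = (-29)-10 = -39; q=31
x=12: not odd, count = (-39)-12 = -51; q=43
x=9: odd, count = (-51)*2+9 = -93; q=44
x=-1: odd, count = (-93)*2+(-1) = -187; q=45
count*q = (-187)*45 = -8415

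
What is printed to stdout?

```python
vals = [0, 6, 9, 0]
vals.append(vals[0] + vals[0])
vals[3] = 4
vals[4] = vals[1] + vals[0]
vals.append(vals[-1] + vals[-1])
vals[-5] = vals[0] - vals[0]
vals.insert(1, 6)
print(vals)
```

[0, 6, 0, 9, 4, 6, 12]

append vals[0]+vals[0] = 0+0 = 0 → [0, 6, 9, 0, 0]
vals[3] = 4 → [0, 6, 9, 4, 0]
vals[4] = vals[1]+vals[0] = 6+0 = 6 → [0, 6, 9, 4, 6]
append vals[-1]+vals[-1] = 6+6 = 12 → [0, 6, 9, 4, 6, 12]
vals[-5] = vals[0]-vals[0] = 0-0 = 0 → [0, 0, 9, 4, 6, 12]
insert 6 at 1 → [0, 6, 0, 9, 4, 6, 12]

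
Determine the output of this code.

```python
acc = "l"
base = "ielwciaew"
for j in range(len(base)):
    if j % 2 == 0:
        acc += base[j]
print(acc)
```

j=0: add 'i' → 'li'
j=1: skip
j=2: add 'l' → 'lil'
j=3: skip
j=4: add 'c' → 'lilc'
j=5: skip
j=6: add 'a' → 'lilca'
j=7: skip
j=8: add 'w' → 'lilcaw'

lilcaw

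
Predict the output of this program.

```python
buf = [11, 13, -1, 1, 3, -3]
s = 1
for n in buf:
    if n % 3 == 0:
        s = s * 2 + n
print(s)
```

n=11: not %3==0
n=13: not %3==0
n=-1: not %3==0
n=1: not %3==0
n=3: %3==0, s = 1*2+3 = 5
n=-3: %3==0, s = 5*2+(-3) = 7

7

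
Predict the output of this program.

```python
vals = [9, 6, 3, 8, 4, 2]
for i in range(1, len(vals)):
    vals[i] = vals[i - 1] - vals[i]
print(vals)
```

[9, 3, 0, -8, -12, -14]

i=1: vals[1] = 9-6 = 3 → [9, 3, 3, 8, 4, 2]
i=2: vals[2] = 3-3 = 0 → [9, 3, 0, 8, 4, 2]
i=3: vals[3] = 0-8 = -8 → [9, 3, 0, -8, 4, 2]
i=4: vals[4] = (-8)-4 = -12 → [9, 3, 0, -8, -12, 2]
i=5: vals[5] = (-12)-2 = -14 → [9, 3, 0, -8, -12, -14]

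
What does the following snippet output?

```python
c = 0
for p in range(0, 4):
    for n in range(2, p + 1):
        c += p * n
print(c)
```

p=2,n=2: c = 0+4 = 4
p=3,n=2: c = 4+6 = 10
p=3,n=3: c = 10+9 = 19

19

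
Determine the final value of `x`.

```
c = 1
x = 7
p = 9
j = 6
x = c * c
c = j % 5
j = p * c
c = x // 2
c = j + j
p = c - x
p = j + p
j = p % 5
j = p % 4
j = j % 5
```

x = 1*1 = 1
c = 6%5 = 1
j = 9*1 = 9
c = 1//2 = 0
c = 9+9 = 18
p = 18-1 = 17
p = 9+17 = 26
j = 26%5 = 1
j = 26%4 = 2
j = 2%5 = 2

1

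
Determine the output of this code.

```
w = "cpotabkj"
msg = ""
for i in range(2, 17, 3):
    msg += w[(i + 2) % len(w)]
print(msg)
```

i=2: add w[4]='a' → 'a'
i=5: add w[7]='j' → 'aj'
i=8: add w[2]='o' → 'ajo'
i=11: add w[5]='b' → 'ajob'
i=14: add w[0]='c' → 'ajobc'

ajobc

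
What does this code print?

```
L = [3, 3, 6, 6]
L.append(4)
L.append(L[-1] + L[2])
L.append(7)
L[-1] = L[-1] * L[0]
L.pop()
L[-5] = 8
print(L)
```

[3, 8, 6, 6, 4, 10]

append 4 → [3, 3, 6, 6, 4]
append L[-1]+L[2] = 4+6 = 10 → [3, 3, 6, 6, 4, 10]
append 7 → [3, 3, 6, 6, 4, 10, 7]
L[-1] = L[-1]*L[0] = 7*3 = 21 → [3, 3, 6, 6, 4, 10, 21]
pop() removes 21 → [3, 3, 6, 6, 4, 10]
L[-5] = 8 → [3, 8, 6, 6, 4, 10]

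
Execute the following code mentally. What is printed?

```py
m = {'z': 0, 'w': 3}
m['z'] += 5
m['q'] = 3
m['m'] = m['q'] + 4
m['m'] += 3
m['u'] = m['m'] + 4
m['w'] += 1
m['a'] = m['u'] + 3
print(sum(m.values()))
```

m['z'] = 0+5 = 5 → {'z': 5, 'w': 3}
m['q'] = 3 → {'z': 5, 'w': 3, 'q': 3}
m['m'] = m['q']+4 = 7 → {'z': 5, 'w': 3, 'q': 3, 'm': 7}
m['m'] = 7+3 = 10 → {'z': 5, 'w': 3, 'q': 3, 'm': 10}
m['u'] = m['m']+4 = 14 → {'z': 5, 'w': 3, 'q': 3, 'm': 10, 'u': 14}
m['w'] = 3+1 = 4 → {'z': 5, 'w': 4, 'q': 3, 'm': 10, 'u': 14}
m['a'] = m['u']+3 = 17 → {'z': 5, 'w': 4, 'q': 3, 'm': 10, 'u': 14, 'a': 17}
sum of values = 53

53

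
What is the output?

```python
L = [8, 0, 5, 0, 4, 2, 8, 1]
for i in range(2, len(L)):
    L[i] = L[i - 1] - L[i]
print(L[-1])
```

-20

i=2: L[2] = 0-5 = -5 → [8, 0, -5, 0, 4, 2, 8, 1]
i=3: L[3] = (-5)-0 = -5 → [8, 0, -5, -5, 4, 2, 8, 1]
i=4: L[4] = (-5)-4 = -9 → [8, 0, -5, -5, -9, 2, 8, 1]
i=5: L[5] = (-9)-2 = -11 → [8, 0, -5, -5, -9, -11, 8, 1]
i=6: L[6] = (-11)-8 = -19 → [8, 0, -5, -5, -9, -11, -19, 1]
i=7: L[7] = (-19)-1 = -20 → [8, 0, -5, -5, -9, -11, -19, -20]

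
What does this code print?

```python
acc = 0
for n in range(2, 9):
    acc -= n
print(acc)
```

-35

n=2: acc = 0-2 = -2
n=3: acc = (-2)-3 = -5
n=4: acc = (-5)-4 = -9
n=5: acc = (-9)-5 = -14
n=6: acc = (-14)-6 = -20
n=7: acc = (-20)-7 = -27
n=8: acc = (-27)-8 = -35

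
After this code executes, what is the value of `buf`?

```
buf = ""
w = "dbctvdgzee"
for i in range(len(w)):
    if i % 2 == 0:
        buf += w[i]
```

i=0: add 'd' → 'd'
i=1: skip
i=2: add 'c' → 'dc'
i=3: skip
i=4: add 'v' → 'dcv'
i=5: skip
i=6: add 'g' → 'dcvg'
i=7: skip
i=8: add 'e' → 'dcvge'
i=9: skip

'dcvge'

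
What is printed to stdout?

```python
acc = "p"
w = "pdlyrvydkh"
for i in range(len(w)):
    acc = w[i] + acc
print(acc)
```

hkdyvryldpp

i=0: prepend 'p' → 'pp'
i=1: prepend 'd' → 'dpp'
i=2: prepend 'l' → 'ldpp'
i=3: prepend 'y' → 'yldpp'
i=4: prepend 'r' → 'ryldpp'
i=5: prepend 'v' → 'vryldpp'
i=6: prepend 'y' → 'yvryldpp'
i=7: prepend 'd' → 'dyvryldpp'
i=8: prepend 'k' → 'kdyvryldpp'
i=9: prepend 'h' → 'hkdyvryldpp'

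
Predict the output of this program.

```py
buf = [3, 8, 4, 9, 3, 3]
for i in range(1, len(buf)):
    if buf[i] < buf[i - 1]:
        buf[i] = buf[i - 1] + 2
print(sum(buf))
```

63

i=1: 8>=3, unchanged → [3, 8, 4, 9, 3, 3]
i=2: 4<8, buf[2] = 8+2 = 10 → [3, 8, 10, 9, 3, 3]
i=3: 9<10, buf[3] = 10+2 = 12 → [3, 8, 10, 12, 3, 3]
i=4: 3<12, buf[4] = 12+2 = 14 → [3, 8, 10, 12, 14, 3]
i=5: 3<14, buf[5] = 14+2 = 16 → [3, 8, 10, 12, 14, 16]
sum = 63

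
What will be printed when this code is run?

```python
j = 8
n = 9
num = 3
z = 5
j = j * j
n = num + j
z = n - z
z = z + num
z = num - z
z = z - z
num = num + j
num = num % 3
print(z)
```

0

j = 8*8 = 64
n = 3+64 = 67
z = 67-5 = 62
z = 62+3 = 65
z = 3-65 = -62
z = (-62)-(-62) = 0
num = 3+64 = 67
num = 67%3 = 1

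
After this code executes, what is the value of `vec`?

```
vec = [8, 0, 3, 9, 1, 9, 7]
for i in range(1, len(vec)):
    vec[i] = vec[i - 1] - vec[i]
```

[8, 8, 5, -4, -5, -14, -21]

i=1: vec[1] = 8-0 = 8 → [8, 8, 3, 9, 1, 9, 7]
i=2: vec[2] = 8-3 = 5 → [8, 8, 5, 9, 1, 9, 7]
i=3: vec[3] = 5-9 = -4 → [8, 8, 5, -4, 1, 9, 7]
i=4: vec[4] = (-4)-1 = -5 → [8, 8, 5, -4, -5, 9, 7]
i=5: vec[5] = (-5)-9 = -14 → [8, 8, 5, -4, -5, -14, 7]
i=6: vec[6] = (-14)-7 = -21 → [8, 8, 5, -4, -5, -14, -21]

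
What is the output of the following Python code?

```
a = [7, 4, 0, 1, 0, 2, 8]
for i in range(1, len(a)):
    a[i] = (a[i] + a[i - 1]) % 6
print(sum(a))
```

i=1: a[1] = (4+7)%6 = 5 → [7, 5, 0, 1, 0, 2, 8]
i=2: a[2] = (0+5)%6 = 5 → [7, 5, 5, 1, 0, 2, 8]
i=3: a[3] = (1+5)%6 = 0 → [7, 5, 5, 0, 0, 2, 8]
i=4: a[4] = (0+0)%6 = 0 → [7, 5, 5, 0, 0, 2, 8]
i=5: a[5] = (2+0)%6 = 2 → [7, 5, 5, 0, 0, 2, 8]
i=6: a[6] = (8+2)%6 = 4 → [7, 5, 5, 0, 0, 2, 4]
sum = 23

23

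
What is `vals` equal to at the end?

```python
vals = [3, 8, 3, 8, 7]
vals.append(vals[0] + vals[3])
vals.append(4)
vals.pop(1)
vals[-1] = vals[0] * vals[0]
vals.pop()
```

[3, 3, 8, 7, 11]

append vals[0]+vals[3] = 3+8 = 11 → [3, 8, 3, 8, 7, 11]
append 4 → [3, 8, 3, 8, 7, 11, 4]
pop(1) removes 8 → [3, 3, 8, 7, 11, 4]
vals[-1] = vals[0]*vals[0] = 3*3 = 9 → [3, 3, 8, 7, 11, 9]
pop() removes 9 → [3, 3, 8, 7, 11]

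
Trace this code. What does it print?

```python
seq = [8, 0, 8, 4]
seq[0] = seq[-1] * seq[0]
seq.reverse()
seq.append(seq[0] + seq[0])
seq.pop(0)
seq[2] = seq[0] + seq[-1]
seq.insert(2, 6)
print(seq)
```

seq[0] = seq[-1]*seq[0] = 4*8 = 32 → [32, 0, 8, 4]
reverse → [4, 8, 0, 32]
append seq[0]+seq[0] = 4+4 = 8 → [4, 8, 0, 32, 8]
pop(0) removes 4 → [8, 0, 32, 8]
seq[2] = seq[0]+seq[-1] = 8+8 = 16 → [8, 0, 16, 8]
insert 6 at 2 → [8, 0, 6, 16, 8]

[8, 0, 6, 16, 8]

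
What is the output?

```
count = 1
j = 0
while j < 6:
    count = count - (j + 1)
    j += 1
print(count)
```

-20

j=0: count = 1-1 = 0
j=1: count = 0-2 = -2
j=2: count = (-2)-3 = -5
j=3: count = (-5)-4 = -9
j=4: count = (-9)-5 = -14
j=5: count = (-14)-6 = -20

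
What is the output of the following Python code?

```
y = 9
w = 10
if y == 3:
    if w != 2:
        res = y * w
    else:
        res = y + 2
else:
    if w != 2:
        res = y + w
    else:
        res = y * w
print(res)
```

19

y=9, w=10
y == 3 is False; w != 2 is True
→ res = y + w = 19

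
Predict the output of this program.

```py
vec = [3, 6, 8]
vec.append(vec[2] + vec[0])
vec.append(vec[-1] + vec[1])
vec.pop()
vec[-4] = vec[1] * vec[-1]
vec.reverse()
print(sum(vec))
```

91

append vec[2]+vec[0] = 8+3 = 11 → [3, 6, 8, 11]
append vec[-1]+vec[1] = 11+6 = 17 → [3, 6, 8, 11, 17]
pop() removes 17 → [3, 6, 8, 11]
vec[-4] = vec[1]*vec[-1] = 6*11 = 66 → [66, 6, 8, 11]
reverse → [11, 8, 6, 66]
sum = 91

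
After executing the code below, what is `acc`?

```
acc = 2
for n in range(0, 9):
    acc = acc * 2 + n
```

1526

n=0: acc = 2*2+0 = 4
n=1: acc = 4*2+1 = 9
n=2: acc = 9*2+2 = 20
n=3: acc = 20*2+3 = 43
n=4: acc = 43*2+4 = 90
n=5: acc = 90*2+5 = 185
n=6: acc = 185*2+6 = 376
n=7: acc = 376*2+7 = 759
n=8: acc = 759*2+8 = 1526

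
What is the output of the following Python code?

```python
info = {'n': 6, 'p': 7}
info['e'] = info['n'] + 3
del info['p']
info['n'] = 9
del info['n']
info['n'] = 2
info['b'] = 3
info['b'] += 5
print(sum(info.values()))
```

19

info['e'] = info['n']+3 = 9 → {'n': 6, 'p': 7, 'e': 9}
del 'p' → {'n': 6, 'e': 9}
info['n'] = 9 → {'n': 9, 'e': 9}
del 'n' → {'e': 9}
info['n'] = 2 → {'e': 9, 'n': 2}
info['b'] = 3 → {'e': 9, 'n': 2, 'b': 3}
info['b'] = 3+5 = 8 → {'e': 9, 'n': 2, 'b': 8}
sum of values = 19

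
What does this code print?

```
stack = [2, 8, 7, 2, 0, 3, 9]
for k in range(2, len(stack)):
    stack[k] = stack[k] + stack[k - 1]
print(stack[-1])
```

k=2: stack[2] = 7+8 = 15 → [2, 8, 15, 2, 0, 3, 9]
k=3: stack[3] = 2+15 = 17 → [2, 8, 15, 17, 0, 3, 9]
k=4: stack[4] = 0+17 = 17 → [2, 8, 15, 17, 17, 3, 9]
k=5: stack[5] = 3+17 = 20 → [2, 8, 15, 17, 17, 20, 9]
k=6: stack[6] = 9+20 = 29 → [2, 8, 15, 17, 17, 20, 29]

29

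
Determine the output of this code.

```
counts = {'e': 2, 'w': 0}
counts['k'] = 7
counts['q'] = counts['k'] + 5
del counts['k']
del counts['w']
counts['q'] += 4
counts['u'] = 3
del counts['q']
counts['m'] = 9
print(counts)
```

counts['k'] = 7 → {'e': 2, 'w': 0, 'k': 7}
counts['q'] = counts['k']+5 = 12 → {'e': 2, 'w': 0, 'k': 7, 'q': 12}
del 'k' → {'e': 2, 'w': 0, 'q': 12}
del 'w' → {'e': 2, 'q': 12}
counts['q'] = 12+4 = 16 → {'e': 2, 'q': 16}
counts['u'] = 3 → {'e': 2, 'q': 16, 'u': 3}
del 'q' → {'e': 2, 'u': 3}
counts['m'] = 9 → {'e': 2, 'u': 3, 'm': 9}

{'e': 2, 'u': 3, 'm': 9}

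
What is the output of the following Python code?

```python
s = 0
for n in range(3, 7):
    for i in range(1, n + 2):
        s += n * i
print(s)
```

n=3,i=1: s = 0+3 = 3
n=3,i=2: s = 3+6 = 9
n=3,i=3: s = 9+9 = 18
n=3,i=4: s = 18+12 = 30
n=4,i=1: s = 30+4 = 34
n=4,i=2: s = 34+8 = 42
n=4,i=3: s = 42+12 = 54
n=4,i=4: s = 54+16 = 70
n=4,i=5: s = 70+20 = 90
n=5,i=1: s = 90+5 = 95
n=5,i=2: s = 95+10 = 105
n=5,i=3: s = 105+15 = 120
n=5,i=4: s = 120+20 = 140
n=5,i=5: s = 140+25 = 165
n=5,i=6: s = 165+30 = 195
n=6,i=1: s = 195+6 = 201
n=6,i=2: s = 201+12 = 213
n=6,i=3: s = 213+18 = 231
n=6,i=4: s = 231+24 = 255
n=6,i=5: s = 255+30 = 285
n=6,i=6: s = 285+36 = 321
n=6,i=7: s = 321+42 = 363

363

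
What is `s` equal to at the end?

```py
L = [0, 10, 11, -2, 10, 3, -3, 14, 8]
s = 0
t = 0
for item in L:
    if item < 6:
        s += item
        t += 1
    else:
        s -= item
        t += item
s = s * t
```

-3135

item=0: <6, s = 0+0 = 0; t=1
item=10: not <6, s = 0-10 = -10; t=11
item=11: not <6, s = (-10)-11 = -21; t=22
item=-2: <6, s = (-21)+(-2) = -23; t=23
item=10: not <6, s = (-23)-10 = -33; t=33
item=3: <6, s = (-33)+3 = -30; t=34
item=-3: <6, s = (-30)+(-3) = -33; t=35
item=14: not <6, s = (-33)-14 = -47; t=49
item=8: not <6, s = (-47)-8 = -55; t=57
s*t = (-55)*57 = -3135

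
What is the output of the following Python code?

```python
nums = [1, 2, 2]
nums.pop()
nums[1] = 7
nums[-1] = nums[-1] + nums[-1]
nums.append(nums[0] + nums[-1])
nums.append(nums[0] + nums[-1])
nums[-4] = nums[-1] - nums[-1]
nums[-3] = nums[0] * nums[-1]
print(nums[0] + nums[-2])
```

pop() removes 2 → [1, 2]
nums[1] = 7 → [1, 7]
nums[-1] = nums[-1]+nums[-1] = 7+7 = 14 → [1, 14]
append nums[0]+nums[-1] = 1+14 = 15 → [1, 14, 15]
append nums[0]+nums[-1] = 1+15 = 16 → [1, 14, 15, 16]
nums[-4] = nums[-1]-nums[-1] = 16-16 = 0 → [0, 14, 15, 16]
nums[-3] = nums[0]*nums[-1] = 0*16 = 0 → [0, 0, 15, 16]
nums[0]+nums[-2] = 0+15 = 15

15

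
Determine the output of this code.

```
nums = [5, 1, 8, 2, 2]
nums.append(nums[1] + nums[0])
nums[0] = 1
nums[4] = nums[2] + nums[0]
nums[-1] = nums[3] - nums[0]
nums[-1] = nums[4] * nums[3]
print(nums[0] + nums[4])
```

append nums[1]+nums[0] = 1+5 = 6 → [5, 1, 8, 2, 2, 6]
nums[0] = 1 → [1, 1, 8, 2, 2, 6]
nums[4] = nums[2]+nums[0] = 8+1 = 9 → [1, 1, 8, 2, 9, 6]
nums[-1] = nums[3]-nums[0] = 2-1 = 1 → [1, 1, 8, 2, 9, 1]
nums[-1] = nums[4]*nums[3] = 9*2 = 18 → [1, 1, 8, 2, 9, 18]
nums[0]+nums[4] = 1+9 = 10

10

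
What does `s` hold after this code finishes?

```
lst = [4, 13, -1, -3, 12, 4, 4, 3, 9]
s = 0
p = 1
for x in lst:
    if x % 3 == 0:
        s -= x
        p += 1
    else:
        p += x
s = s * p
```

x=4: not %3==0; p=5
x=13: not %3==0; p=18
x=-1: not %3==0; p=17
x=-3: %3==0, s = 0-(-3) = 3; p=18
x=12: %3==0, s = 3-12 = -9; p=19
x=4: not %3==0; p=23
x=4: not %3==0; p=27
x=3: %3==0, s = (-9)-3 = -12; p=28
x=9: %3==0, s = (-12)-9 = -21; p=29
s*p = (-21)*29 = -609

-609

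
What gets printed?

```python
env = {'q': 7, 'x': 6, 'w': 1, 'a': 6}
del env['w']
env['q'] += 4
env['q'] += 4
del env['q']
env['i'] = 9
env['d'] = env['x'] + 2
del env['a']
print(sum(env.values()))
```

del 'w' → {'q': 7, 'x': 6, 'a': 6}
env['q'] = 7+4 = 11 → {'q': 11, 'x': 6, 'a': 6}
env['q'] = 11+4 = 15 → {'q': 15, 'x': 6, 'a': 6}
del 'q' → {'x': 6, 'a': 6}
env['i'] = 9 → {'x': 6, 'a': 6, 'i': 9}
env['d'] = env['x']+2 = 8 → {'x': 6, 'a': 6, 'i': 9, 'd': 8}
del 'a' → {'x': 6, 'i': 9, 'd': 8}
sum of values = 23

23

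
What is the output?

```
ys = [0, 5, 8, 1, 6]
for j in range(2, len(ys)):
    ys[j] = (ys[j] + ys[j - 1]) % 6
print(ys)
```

j=2: ys[2] = (8+5)%6 = 1 → [0, 5, 1, 1, 6]
j=3: ys[3] = (1+1)%6 = 2 → [0, 5, 1, 2, 6]
j=4: ys[4] = (6+2)%6 = 2 → [0, 5, 1, 2, 2]

[0, 5, 1, 2, 2]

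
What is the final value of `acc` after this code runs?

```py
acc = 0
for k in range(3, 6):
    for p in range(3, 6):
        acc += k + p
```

k=3,p=3: acc = 0+6 = 6
k=3,p=4: acc = 6+7 = 13
k=3,p=5: acc = 13+8 = 21
k=4,p=3: acc = 21+7 = 28
k=4,p=4: acc = 28+8 = 36
k=4,p=5: acc = 36+9 = 45
k=5,p=3: acc = 45+8 = 53
k=5,p=4: acc = 53+9 = 62
k=5,p=5: acc = 62+10 = 72

72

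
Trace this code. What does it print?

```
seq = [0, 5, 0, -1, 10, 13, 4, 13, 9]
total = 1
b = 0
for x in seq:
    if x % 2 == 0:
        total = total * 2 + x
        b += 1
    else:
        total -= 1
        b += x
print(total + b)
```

x=0: even, total = 1*2+0 = 2; b=1
x=5: not even, total = 2-1 = 1; b=6
x=0: even, total = 1*2+0 = 2; b=7
x=-1: not even, total = 2-1 = 1; b=6
x=10: even, total = 1*2+10 = 12; b=7
x=13: not even, total = 12-1 = 11; b=20
x=4: even, total = 11*2+4 = 26; b=21
x=13: not even, total = 26-1 = 25; b=34
x=9: not even, total = 25-1 = 24; b=43
total+b = 24+43 = 67

67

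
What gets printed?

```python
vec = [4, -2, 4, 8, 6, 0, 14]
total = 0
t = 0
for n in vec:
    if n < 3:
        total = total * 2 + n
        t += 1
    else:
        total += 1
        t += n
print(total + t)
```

45

n=4: not <3, total = 0+1 = 1; t=4
n=-2: <3, total = 1*2+(-2) = 0; t=5
n=4: not <3, total = 0+1 = 1; t=9
n=8: not <3, total = 1+1 = 2; t=17
n=6: not <3, total = 2+1 = 3; t=23
n=0: <3, total = 3*2+0 = 6; t=24
n=14: not <3, total = 6+1 = 7; t=38
total+t = 7+38 = 45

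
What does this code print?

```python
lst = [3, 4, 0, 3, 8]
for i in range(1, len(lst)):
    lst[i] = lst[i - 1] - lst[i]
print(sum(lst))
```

i=1: lst[1] = 3-4 = -1 → [3, -1, 0, 3, 8]
i=2: lst[2] = (-1)-0 = -1 → [3, -1, -1, 3, 8]
i=3: lst[3] = (-1)-3 = -4 → [3, -1, -1, -4, 8]
i=4: lst[4] = (-4)-8 = -12 → [3, -1, -1, -4, -12]
sum = -15

-15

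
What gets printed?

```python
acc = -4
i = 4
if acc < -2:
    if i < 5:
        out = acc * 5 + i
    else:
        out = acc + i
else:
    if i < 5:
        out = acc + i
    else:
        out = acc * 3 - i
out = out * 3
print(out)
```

acc=-4, i=4
acc < -2 is True; i < 5 is True
→ out = acc * 5 + i = -16
out = (-16)*3 = -48

-48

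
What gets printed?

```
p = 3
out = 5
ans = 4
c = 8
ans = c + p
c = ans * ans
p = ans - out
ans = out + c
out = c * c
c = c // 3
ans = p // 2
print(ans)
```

ans = 8+3 = 11
c = 11*11 = 121
p = 11-5 = 6
ans = 5+121 = 126
out = 121*121 = 14641
c = 121//3 = 40
ans = 6//2 = 3

3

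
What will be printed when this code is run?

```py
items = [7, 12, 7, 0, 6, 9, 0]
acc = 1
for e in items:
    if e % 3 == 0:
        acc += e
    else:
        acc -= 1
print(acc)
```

e=7: not %3==0, acc = 1-1 = 0
e=12: %3==0, acc = 0+12 = 12
e=7: not %3==0, acc = 12-1 = 11
e=0: %3==0, acc = 11+0 = 11
e=6: %3==0, acc = 11+6 = 17
e=9: %3==0, acc = 17+9 = 26
e=0: %3==0, acc = 26+0 = 26

26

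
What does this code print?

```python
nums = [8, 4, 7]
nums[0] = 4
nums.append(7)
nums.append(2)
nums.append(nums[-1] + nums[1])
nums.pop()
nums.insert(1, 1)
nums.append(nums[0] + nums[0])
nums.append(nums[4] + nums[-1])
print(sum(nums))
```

48

nums[0] = 4 → [4, 4, 7]
append 7 → [4, 4, 7, 7]
append 2 → [4, 4, 7, 7, 2]
append nums[-1]+nums[1] = 2+4 = 6 → [4, 4, 7, 7, 2, 6]
pop() removes 6 → [4, 4, 7, 7, 2]
insert 1 at 1 → [4, 1, 4, 7, 7, 2]
append nums[0]+nums[0] = 4+4 = 8 → [4, 1, 4, 7, 7, 2, 8]
append nums[4]+nums[-1] = 7+8 = 15 → [4, 1, 4, 7, 7, 2, 8, 15]
sum = 48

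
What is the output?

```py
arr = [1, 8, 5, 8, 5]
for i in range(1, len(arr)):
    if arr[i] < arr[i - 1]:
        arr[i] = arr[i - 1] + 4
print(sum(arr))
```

i=1: 8>=1, unchanged → [1, 8, 5, 8, 5]
i=2: 5<8, arr[2] = 8+4 = 12 → [1, 8, 12, 8, 5]
i=3: 8<12, arr[3] = 12+4 = 16 → [1, 8, 12, 16, 5]
i=4: 5<16, arr[4] = 16+4 = 20 → [1, 8, 12, 16, 20]
sum = 57

57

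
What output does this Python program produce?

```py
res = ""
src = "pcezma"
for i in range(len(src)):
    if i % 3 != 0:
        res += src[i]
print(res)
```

cema

i=0: skip
i=1: add 'c' → 'c'
i=2: add 'e' → 'ce'
i=3: skip
i=4: add 'm' → 'cem'
i=5: add 'a' → 'cema'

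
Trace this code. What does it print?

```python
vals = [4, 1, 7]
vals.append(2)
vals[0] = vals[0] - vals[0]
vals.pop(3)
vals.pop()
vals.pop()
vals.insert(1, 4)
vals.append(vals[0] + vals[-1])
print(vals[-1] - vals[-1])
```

0

append 2 → [4, 1, 7, 2]
vals[0] = vals[0]-vals[0] = 4-4 = 0 → [0, 1, 7, 2]
pop(3) removes 2 → [0, 1, 7]
pop() removes 7 → [0, 1]
pop() removes 1 → [0]
insert 4 at 1 → [0, 4]
append vals[0]+vals[-1] = 0+4 = 4 → [0, 4, 4]
vals[-1]-vals[-1] = 4-4 = 0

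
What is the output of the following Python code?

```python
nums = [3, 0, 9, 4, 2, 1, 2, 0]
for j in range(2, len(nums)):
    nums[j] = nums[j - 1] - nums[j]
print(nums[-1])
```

-18

j=2: nums[2] = 0-9 = -9 → [3, 0, -9, 4, 2, 1, 2, 0]
j=3: nums[3] = (-9)-4 = -13 → [3, 0, -9, -13, 2, 1, 2, 0]
j=4: nums[4] = (-13)-2 = -15 → [3, 0, -9, -13, -15, 1, 2, 0]
j=5: nums[5] = (-15)-1 = -16 → [3, 0, -9, -13, -15, -16, 2, 0]
j=6: nums[6] = (-16)-2 = -18 → [3, 0, -9, -13, -15, -16, -18, 0]
j=7: nums[7] = (-18)-0 = -18 → [3, 0, -9, -13, -15, -16, -18, -18]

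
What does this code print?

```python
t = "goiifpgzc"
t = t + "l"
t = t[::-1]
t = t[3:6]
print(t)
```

gpf

+ 'l' → 'goiifpgzcl'
reverse → 'lczgpfiiog'
slice [3:6] → 'gpf'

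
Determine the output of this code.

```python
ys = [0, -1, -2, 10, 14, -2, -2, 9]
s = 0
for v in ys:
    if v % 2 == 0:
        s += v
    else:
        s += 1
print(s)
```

v=0: even, s = 0+0 = 0
v=-1: not even, s = 0+1 = 1
v=-2: even, s = 1+(-2) = -1
v=10: even, s = (-1)+10 = 9
v=14: even, s = 9+14 = 23
v=-2: even, s = 23+(-2) = 21
v=-2: even, s = 21+(-2) = 19
v=9: not even, s = 19+1 = 20

20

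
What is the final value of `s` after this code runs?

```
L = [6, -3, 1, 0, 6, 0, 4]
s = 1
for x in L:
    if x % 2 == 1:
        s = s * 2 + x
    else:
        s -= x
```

-35

x=6: not odd, s = 1-6 = -5
x=-3: odd, s = (-5)*2+(-3) = -13
x=1: odd, s = (-13)*2+1 = -25
x=0: not odd, s = (-25)-0 = -25
x=6: not odd, s = (-25)-6 = -31
x=0: not odd, s = (-31)-0 = -31
x=4: not odd, s = (-31)-4 = -35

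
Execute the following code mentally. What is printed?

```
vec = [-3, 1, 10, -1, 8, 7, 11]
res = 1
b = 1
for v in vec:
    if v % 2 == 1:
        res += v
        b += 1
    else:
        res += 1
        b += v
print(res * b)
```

v=-3: odd, res = 1+(-3) = -2; b=2
v=1: odd, res = (-2)+1 = -1; b=3
v=10: not odd, res = (-1)+1 = 0; b=13
v=-1: odd, res = 0+(-1) = -1; b=14
v=8: not odd, res = (-1)+1 = 0; b=22
v=7: odd, res = 0+7 = 7; b=23
v=11: odd, res = 7+11 = 18; b=24
res*b = 18*24 = 432

432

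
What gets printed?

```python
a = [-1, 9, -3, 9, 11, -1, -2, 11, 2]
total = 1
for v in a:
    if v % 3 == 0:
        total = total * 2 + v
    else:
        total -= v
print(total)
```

v=-1: not %3==0, total = 1-(-1) = 2
v=9: %3==0, total = 2*2+9 = 13
v=-3: %3==0, total = 13*2+(-3) = 23
v=9: %3==0, total = 23*2+9 = 55
v=11: not %3==0, total = 55-11 = 44
v=-1: not %3==0, total = 44-(-1) = 45
v=-2: not %3==0, total = 45-(-2) = 47
v=11: not %3==0, total = 47-11 = 36
v=2: not %3==0, total = 36-2 = 34

34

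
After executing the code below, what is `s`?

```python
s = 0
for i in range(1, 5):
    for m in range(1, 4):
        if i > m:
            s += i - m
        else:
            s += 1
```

i=1,m=1: not 1>1, s = 0+1 = 1
i=1,m=2: not 1>2, s = 1+1 = 2
i=1,m=3: not 1>3, s = 2+1 = 3
i=2,m=1: 2>1, s = 3+1 = 4
i=2,m=2: not 2>2, s = 4+1 = 5
i=2,m=3: not 2>3, s = 5+1 = 6
i=3,m=1: 3>1, s = 6+2 = 8
i=3,m=2: 3>2, s = 8+1 = 9
i=3,m=3: not 3>3, s = 9+1 = 10
i=4,m=1: 4>1, s = 10+3 = 13
i=4,m=2: 4>2, s = 13+2 = 15
i=4,m=3: 4>3, s = 15+1 = 16

16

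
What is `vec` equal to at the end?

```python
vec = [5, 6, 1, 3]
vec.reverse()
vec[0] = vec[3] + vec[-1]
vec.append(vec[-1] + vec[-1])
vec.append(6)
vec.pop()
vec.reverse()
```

reverse → [3, 1, 6, 5]
vec[0] = vec[3]+vec[-1] = 5+5 = 10 → [10, 1, 6, 5]
append vec[-1]+vec[-1] = 5+5 = 10 → [10, 1, 6, 5, 10]
append 6 → [10, 1, 6, 5, 10, 6]
pop() removes 6 → [10, 1, 6, 5, 10]
reverse → [10, 5, 6, 1, 10]

[10, 5, 6, 1, 10]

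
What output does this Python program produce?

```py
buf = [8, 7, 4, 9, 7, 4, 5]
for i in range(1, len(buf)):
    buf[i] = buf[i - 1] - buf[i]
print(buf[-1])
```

-28

i=1: buf[1] = 8-7 = 1 → [8, 1, 4, 9, 7, 4, 5]
i=2: buf[2] = 1-4 = -3 → [8, 1, -3, 9, 7, 4, 5]
i=3: buf[3] = (-3)-9 = -12 → [8, 1, -3, -12, 7, 4, 5]
i=4: buf[4] = (-12)-7 = -19 → [8, 1, -3, -12, -19, 4, 5]
i=5: buf[5] = (-19)-4 = -23 → [8, 1, -3, -12, -19, -23, 5]
i=6: buf[6] = (-23)-5 = -28 → [8, 1, -3, -12, -19, -23, -28]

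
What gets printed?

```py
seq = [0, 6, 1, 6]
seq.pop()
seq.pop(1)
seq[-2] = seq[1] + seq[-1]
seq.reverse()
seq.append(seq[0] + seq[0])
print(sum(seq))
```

pop() removes 6 → [0, 6, 1]
pop(1) removes 6 → [0, 1]
seq[-2] = seq[1]+seq[-1] = 1+1 = 2 → [2, 1]
reverse → [1, 2]
append seq[0]+seq[0] = 1+1 = 2 → [1, 2, 2]
sum = 5

5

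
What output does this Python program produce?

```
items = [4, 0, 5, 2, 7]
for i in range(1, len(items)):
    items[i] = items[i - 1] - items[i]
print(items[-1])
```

-10

i=1: items[1] = 4-0 = 4 → [4, 4, 5, 2, 7]
i=2: items[2] = 4-5 = -1 → [4, 4, -1, 2, 7]
i=3: items[3] = (-1)-2 = -3 → [4, 4, -1, -3, 7]
i=4: items[4] = (-3)-7 = -10 → [4, 4, -1, -3, -10]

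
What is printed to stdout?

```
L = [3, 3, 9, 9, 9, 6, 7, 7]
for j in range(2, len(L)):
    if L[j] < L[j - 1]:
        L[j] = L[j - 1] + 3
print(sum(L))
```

j=2: 9>=3, unchanged → [3, 3, 9, 9, 9, 6, 7, 7]
j=3: 9>=9, unchanged → [3, 3, 9, 9, 9, 6, 7, 7]
j=4: 9>=9, unchanged → [3, 3, 9, 9, 9, 6, 7, 7]
j=5: 6<9, L[5] = 9+3 = 12 → [3, 3, 9, 9, 9, 12, 7, 7]
j=6: 7<12, L[6] = 12+3 = 15 → [3, 3, 9, 9, 9, 12, 15, 7]
j=7: 7<15, L[7] = 15+3 = 18 → [3, 3, 9, 9, 9, 12, 15, 18]
sum = 78

78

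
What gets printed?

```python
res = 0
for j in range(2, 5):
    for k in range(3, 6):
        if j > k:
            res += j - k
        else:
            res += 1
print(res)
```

9

j=2,k=3: not 2>3, res = 0+1 = 1
j=2,k=4: not 2>4, res = 1+1 = 2
j=2,k=5: not 2>5, res = 2+1 = 3
j=3,k=3: not 3>3, res = 3+1 = 4
j=3,k=4: not 3>4, res = 4+1 = 5
j=3,k=5: not 3>5, res = 5+1 = 6
j=4,k=3: 4>3, res = 6+1 = 7
j=4,k=4: not 4>4, res = 7+1 = 8
j=4,k=5: not 4>5, res = 8+1 = 9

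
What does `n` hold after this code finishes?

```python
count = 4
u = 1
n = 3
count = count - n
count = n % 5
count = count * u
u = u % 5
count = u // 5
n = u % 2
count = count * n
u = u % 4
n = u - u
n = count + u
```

1

count = 4-3 = 1
count = 3%5 = 3
count = 3*1 = 3
u = 1%5 = 1
count = 1//5 = 0
n = 1%2 = 1
count = 0*1 = 0
u = 1%4 = 1
n = 1-1 = 0
n = 0+1 = 1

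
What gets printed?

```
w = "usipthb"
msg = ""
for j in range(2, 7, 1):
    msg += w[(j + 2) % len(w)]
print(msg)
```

thbus

j=2: add w[4]='t' → 't'
j=3: add w[5]='h' → 'th'
j=4: add w[6]='b' → 'thb'
j=5: add w[0]='u' → 'thbu'
j=6: add w[1]='s' → 'thbus'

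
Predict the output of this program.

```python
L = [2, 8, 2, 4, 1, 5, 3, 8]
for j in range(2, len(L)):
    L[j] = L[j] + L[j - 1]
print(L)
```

j=2: L[2] = 2+8 = 10 → [2, 8, 10, 4, 1, 5, 3, 8]
j=3: L[3] = 4+10 = 14 → [2, 8, 10, 14, 1, 5, 3, 8]
j=4: L[4] = 1+14 = 15 → [2, 8, 10, 14, 15, 5, 3, 8]
j=5: L[5] = 5+15 = 20 → [2, 8, 10, 14, 15, 20, 3, 8]
j=6: L[6] = 3+20 = 23 → [2, 8, 10, 14, 15, 20, 23, 8]
j=7: L[7] = 8+23 = 31 → [2, 8, 10, 14, 15, 20, 23, 31]

[2, 8, 10, 14, 15, 20, 23, 31]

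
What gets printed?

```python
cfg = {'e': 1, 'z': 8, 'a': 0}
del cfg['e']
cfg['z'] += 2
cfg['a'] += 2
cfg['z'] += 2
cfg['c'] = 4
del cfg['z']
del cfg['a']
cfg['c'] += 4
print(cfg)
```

del 'e' → {'z': 8, 'a': 0}
cfg['z'] = 8+2 = 10 → {'z': 10, 'a': 0}
cfg['a'] = 0+2 = 2 → {'z': 10, 'a': 2}
cfg['z'] = 10+2 = 12 → {'z': 12, 'a': 2}
cfg['c'] = 4 → {'z': 12, 'a': 2, 'c': 4}
del 'z' → {'a': 2, 'c': 4}
del 'a' → {'c': 4}
cfg['c'] = 4+4 = 8 → {'c': 8}

{'c': 8}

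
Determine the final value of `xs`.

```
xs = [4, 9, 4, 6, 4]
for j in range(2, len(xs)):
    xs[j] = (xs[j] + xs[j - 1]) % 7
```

j=2: xs[2] = (4+9)%7 = 6 → [4, 9, 6, 6, 4]
j=3: xs[3] = (6+6)%7 = 5 → [4, 9, 6, 5, 4]
j=4: xs[4] = (4+5)%7 = 2 → [4, 9, 6, 5, 2]

[4, 9, 6, 5, 2]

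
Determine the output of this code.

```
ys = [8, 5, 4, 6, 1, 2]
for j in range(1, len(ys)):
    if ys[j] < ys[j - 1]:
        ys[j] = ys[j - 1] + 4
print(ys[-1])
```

j=1: 5<8, ys[1] = 8+4 = 12 → [8, 12, 4, 6, 1, 2]
j=2: 4<12, ys[2] = 12+4 = 16 → [8, 12, 16, 6, 1, 2]
j=3: 6<16, ys[3] = 16+4 = 20 → [8, 12, 16, 20, 1, 2]
j=4: 1<20, ys[4] = 20+4 = 24 → [8, 12, 16, 20, 24, 2]
j=5: 2<24, ys[5] = 24+4 = 28 → [8, 12, 16, 20, 24, 28]

28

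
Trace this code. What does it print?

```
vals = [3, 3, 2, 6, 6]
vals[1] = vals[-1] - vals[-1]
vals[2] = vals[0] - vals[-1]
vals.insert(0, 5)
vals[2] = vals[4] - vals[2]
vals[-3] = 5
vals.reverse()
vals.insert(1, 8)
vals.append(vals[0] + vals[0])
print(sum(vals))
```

vals[1] = vals[-1]-vals[-1] = 6-6 = 0 → [3, 0, 2, 6, 6]
vals[2] = vals[0]-vals[-1] = 3-6 = -3 → [3, 0, -3, 6, 6]
insert 5 at 0 → [5, 3, 0, -3, 6, 6]
vals[2] = vals[4]-vals[2] = 6-0 = 6 → [5, 3, 6, -3, 6, 6]
vals[-3] = 5 → [5, 3, 6, 5, 6, 6]
reverse → [6, 6, 5, 6, 3, 5]
insert 8 at 1 → [6, 8, 6, 5, 6, 3, 5]
append vals[0]+vals[0] = 6+6 = 12 → [6, 8, 6, 5, 6, 3, 5, 12]
sum = 51

51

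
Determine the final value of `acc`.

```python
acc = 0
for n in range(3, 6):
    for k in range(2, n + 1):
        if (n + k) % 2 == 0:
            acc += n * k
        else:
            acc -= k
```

n=3,k=2: odd sum, acc = 0-2 = -2
n=3,k=3: even sum, acc = (-2)+9 = 7
n=4,k=2: even sum, acc = 7+8 = 15
n=4,k=3: odd sum, acc = 15-3 = 12
n=4,k=4: even sum, acc = 12+16 = 28
n=5,k=2: odd sum, acc = 28-2 = 26
n=5,k=3: even sum, acc = 26+15 = 41
n=5,k=4: odd sum, acc = 41-4 = 37
n=5,k=5: even sum, acc = 37+25 = 62

62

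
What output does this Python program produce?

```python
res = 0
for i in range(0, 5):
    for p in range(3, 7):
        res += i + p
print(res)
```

130

i=0,p=3: res = 0+3 = 3
i=0,p=4: res = 3+4 = 7
i=0,p=5: res = 7+5 = 12
i=0,p=6: res = 12+6 = 18
i=1,p=3: res = 18+4 = 22
i=1,p=4: res = 22+5 = 27
i=1,p=5: res = 27+6 = 33
i=1,p=6: res = 33+7 = 40
i=2,p=3: res = 40+5 = 45
i=2,p=4: res = 45+6 = 51
i=2,p=5: res = 51+7 = 58
i=2,p=6: res = 58+8 = 66
i=3,p=3: res = 66+6 = 72
i=3,p=4: res = 72+7 = 79
i=3,p=5: res = 79+8 = 87
i=3,p=6: res = 87+9 = 96
i=4,p=3: res = 96+7 = 103
i=4,p=4: res = 103+8 = 111
i=4,p=5: res = 111+9 = 120
i=4,p=6: res = 120+10 = 130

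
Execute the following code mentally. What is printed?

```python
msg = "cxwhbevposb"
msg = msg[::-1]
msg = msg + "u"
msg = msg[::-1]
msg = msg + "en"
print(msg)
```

reverse → 'bsopvebhwxc'
+ 'u' → 'bsopvebhwxcu'
reverse → 'ucxwhbevposb'
+ 'en' → 'ucxwhbevposben'

ucxwhbevposben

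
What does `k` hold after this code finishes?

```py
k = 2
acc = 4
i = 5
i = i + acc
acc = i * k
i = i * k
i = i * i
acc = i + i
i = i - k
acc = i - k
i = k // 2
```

i = 5+4 = 9
acc = 9*2 = 18
i = 9*2 = 18
i = 18*18 = 324
acc = 324+324 = 648
i = 324-2 = 322
acc = 322-2 = 320
i = 2//2 = 1

2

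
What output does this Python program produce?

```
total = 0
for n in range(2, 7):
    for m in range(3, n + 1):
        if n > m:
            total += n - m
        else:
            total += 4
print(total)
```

n=3,m=3: not 3>3, total = 0+4 = 4
n=4,m=3: 4>3, total = 4+1 = 5
n=4,m=4: not 4>4, total = 5+4 = 9
n=5,m=3: 5>3, total = 9+2 = 11
n=5,m=4: 5>4, total = 11+1 = 12
n=5,m=5: not 5>5, total = 12+4 = 16
n=6,m=3: 6>3, total = 16+3 = 19
n=6,m=4: 6>4, total = 19+2 = 21
n=6,m=5: 6>5, total = 21+1 = 22
n=6,m=6: not 6>6, total = 22+4 = 26

26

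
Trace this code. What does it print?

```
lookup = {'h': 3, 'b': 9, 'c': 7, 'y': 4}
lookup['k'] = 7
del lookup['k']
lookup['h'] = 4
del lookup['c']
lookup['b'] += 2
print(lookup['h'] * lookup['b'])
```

44

lookup['k'] = 7 → {'h': 3, 'b': 9, 'c': 7, 'y': 4, 'k': 7}
del 'k' → {'h': 3, 'b': 9, 'c': 7, 'y': 4}
lookup['h'] = 4 → {'h': 4, 'b': 9, 'c': 7, 'y': 4}
del 'c' → {'h': 4, 'b': 9, 'y': 4}
lookup['b'] = 9+2 = 11 → {'h': 4, 'b': 11, 'y': 4}
lookup['h']*lookup['b'] = 4*11 = 44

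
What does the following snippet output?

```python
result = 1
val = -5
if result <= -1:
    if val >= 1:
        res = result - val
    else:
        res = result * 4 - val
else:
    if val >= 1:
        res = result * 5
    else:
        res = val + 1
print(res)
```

-4

result=1, val=-5
result <= -1 is False; val >= 1 is False
→ res = val + 1 = -4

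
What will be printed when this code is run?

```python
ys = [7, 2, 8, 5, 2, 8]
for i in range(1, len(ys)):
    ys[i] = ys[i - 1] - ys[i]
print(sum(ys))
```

i=1: ys[1] = 7-2 = 5 → [7, 5, 8, 5, 2, 8]
i=2: ys[2] = 5-8 = -3 → [7, 5, -3, 5, 2, 8]
i=3: ys[3] = (-3)-5 = -8 → [7, 5, -3, -8, 2, 8]
i=4: ys[4] = (-8)-2 = -10 → [7, 5, -3, -8, -10, 8]
i=5: ys[5] = (-10)-8 = -18 → [7, 5, -3, -8, -10, -18]
sum = -27

-27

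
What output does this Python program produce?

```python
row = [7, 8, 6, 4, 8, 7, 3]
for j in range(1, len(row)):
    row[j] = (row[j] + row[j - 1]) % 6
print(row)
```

j=1: row[1] = (8+7)%6 = 3 → [7, 3, 6, 4, 8, 7, 3]
j=2: row[2] = (6+3)%6 = 3 → [7, 3, 3, 4, 8, 7, 3]
j=3: row[3] = (4+3)%6 = 1 → [7, 3, 3, 1, 8, 7, 3]
j=4: row[4] = (8+1)%6 = 3 → [7, 3, 3, 1, 3, 7, 3]
j=5: row[5] = (7+3)%6 = 4 → [7, 3, 3, 1, 3, 4, 3]
j=6: row[6] = (3+4)%6 = 1 → [7, 3, 3, 1, 3, 4, 1]

[7, 3, 3, 1, 3, 4, 1]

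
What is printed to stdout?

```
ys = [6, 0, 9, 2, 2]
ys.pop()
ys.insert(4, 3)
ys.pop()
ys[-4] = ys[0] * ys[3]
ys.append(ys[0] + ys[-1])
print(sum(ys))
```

pop() removes 2 → [6, 0, 9, 2]
insert 3 at 4 → [6, 0, 9, 2, 3]
pop() removes 3 → [6, 0, 9, 2]
ys[-4] = ys[0]*ys[3] = 6*2 = 12 → [12, 0, 9, 2]
append ys[0]+ys[-1] = 12+2 = 14 → [12, 0, 9, 2, 14]
sum = 37

37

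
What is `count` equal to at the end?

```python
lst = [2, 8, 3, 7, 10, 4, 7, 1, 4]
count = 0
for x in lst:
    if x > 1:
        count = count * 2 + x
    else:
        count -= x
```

1088

x=2: >1, count = 0*2+2 = 2
x=8: >1, count = 2*2+8 = 12
x=3: >1, count = 12*2+3 = 27
x=7: >1, count = 27*2+7 = 61
x=10: >1, count = 61*2+10 = 132
x=4: >1, count = 132*2+4 = 268
x=7: >1, count = 268*2+7 = 543
x=1: not >1, count = 543-1 = 542
x=4: >1, count = 542*2+4 = 1088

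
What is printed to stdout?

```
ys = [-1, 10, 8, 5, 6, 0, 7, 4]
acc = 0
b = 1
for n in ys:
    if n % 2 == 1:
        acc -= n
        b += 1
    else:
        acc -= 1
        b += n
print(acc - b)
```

n=-1: odd, acc = 0-(-1) = 1; b=2
n=10: not odd, acc = 1-1 = 0; b=12
n=8: not odd, acc = 0-1 = -1; b=20
n=5: odd, acc = (-1)-5 = -6; b=21
n=6: not odd, acc = (-6)-1 = -7; b=27
n=0: not odd, acc = (-7)-1 = -8; b=27
n=7: odd, acc = (-8)-7 = -15; b=28
n=4: not odd, acc = (-15)-1 = -16; b=32
acc-b = (-16)-32 = -48

-48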